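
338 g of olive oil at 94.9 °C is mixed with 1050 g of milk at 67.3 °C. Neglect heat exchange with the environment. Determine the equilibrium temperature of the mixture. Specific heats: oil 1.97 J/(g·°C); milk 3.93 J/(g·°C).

T_f ≈ 71.1 °C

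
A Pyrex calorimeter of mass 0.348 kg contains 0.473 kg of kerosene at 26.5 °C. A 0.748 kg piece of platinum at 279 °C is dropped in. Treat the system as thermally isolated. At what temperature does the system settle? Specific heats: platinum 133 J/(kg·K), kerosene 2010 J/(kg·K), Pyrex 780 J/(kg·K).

T_f ≈ 45.5 °C

Net heat exchanged in the isolated system is zero:
0.748*133*(T − 279) + 0.473*2010*(T − 26.5) + 0.348*780*(T − 26.5) = 0
(99.48 + 950.73 + 271.44) T = 99.48*279 + 950.73*26.5 + 271.44*26.5
T ≈ 45.51 °C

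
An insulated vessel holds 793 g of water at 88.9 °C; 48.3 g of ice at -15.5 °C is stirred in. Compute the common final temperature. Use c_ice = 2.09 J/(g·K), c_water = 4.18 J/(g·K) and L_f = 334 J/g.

Conservation of energy gives ΣQ = 0:
ice -15.5→0 °C: 48.3·2.09·15.5 = 1564.7; latent heat to melt: 48.3·334 = 16132; warm the meltwater: 201.89 T; water cools: 793·4.18·(T − 88.9) = 3314.7(T − 88.9)
3516.6 T = 294680 − 17697 = 276984
T ≈ 78.76 °C. Since T > 0 °C, the all-ice-melts assumption holds.

T_f ≈ 78.8 °C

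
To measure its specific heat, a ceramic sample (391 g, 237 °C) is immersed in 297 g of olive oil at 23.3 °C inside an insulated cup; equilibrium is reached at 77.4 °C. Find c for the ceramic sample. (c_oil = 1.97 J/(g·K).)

c ≈ 0.507 J/(g·K)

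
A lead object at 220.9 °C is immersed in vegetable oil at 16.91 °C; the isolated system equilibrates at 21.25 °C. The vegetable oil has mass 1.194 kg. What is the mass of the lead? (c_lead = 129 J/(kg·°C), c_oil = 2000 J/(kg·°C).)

m ≈ 0.402 kg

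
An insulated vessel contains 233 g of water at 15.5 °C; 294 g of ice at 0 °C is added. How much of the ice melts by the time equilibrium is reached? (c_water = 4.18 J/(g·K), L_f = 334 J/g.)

m_melted ≈ 45.2 g

Heat available from the water dropping to 0 °C: 233·4.18·15.5 = 15096 J.
Fully melting the ice requires m_ice L_f = 294·334 = 98196 J.
15096 J < 98196 J, so only part of the ice melts and the system sits at 0 °C.
Mass melted = 15096/334 ≈ 45.2 g.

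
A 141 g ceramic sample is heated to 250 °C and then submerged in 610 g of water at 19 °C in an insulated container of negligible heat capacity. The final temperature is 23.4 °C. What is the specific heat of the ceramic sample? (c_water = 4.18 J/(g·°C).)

c ≈ 0.351 J/(g·°C)

m_s c (T_s − T_f) = m_water c_water (T_f − T_0):
141×c×(250 − 23.4) = 610×4.18×(23.4 − 19)
31951 c = 11219  ⇒  c ≈ 0.3511 J/(g·°C)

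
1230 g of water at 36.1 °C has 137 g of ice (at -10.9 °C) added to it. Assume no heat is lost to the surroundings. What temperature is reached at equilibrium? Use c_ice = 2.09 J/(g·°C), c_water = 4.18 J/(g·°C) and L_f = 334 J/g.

T_f ≈ 23.9 °C

Taking heat into each body as positive, Σ m c ΔT = 0:
ice -10.9→0 °C: 137×2.09×10.9 = 3121; melt ice: 137×334 = 45758; meltwater 0→T: 137×4.18×T = 572.66 T; water: 5141.4(T − 36.1)
5714.1 T = 185605 − 48879 = 136726
T ≈ 23.93 °C. Since T > 0 °C, the all-ice-melts assumption holds.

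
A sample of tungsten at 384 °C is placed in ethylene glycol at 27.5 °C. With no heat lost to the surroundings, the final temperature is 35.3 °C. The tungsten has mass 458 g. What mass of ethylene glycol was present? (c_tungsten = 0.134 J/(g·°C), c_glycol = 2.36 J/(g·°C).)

Energy conservation, ΣQ = 0:
458·0.134·(35.3 − 384) + m·2.36·(35.3 − 27.5) = 0
18.41 m = 21400
m = 21400/18.41 ≈ 1163 g

m ≈ 1160 g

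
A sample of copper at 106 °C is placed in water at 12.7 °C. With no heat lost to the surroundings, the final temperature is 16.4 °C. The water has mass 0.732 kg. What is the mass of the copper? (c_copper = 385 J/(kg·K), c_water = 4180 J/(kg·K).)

m ≈ 0.328 kg

Heat lost by the copper = heat gained by the water:
m×385×(106 − 16.4) = 0.732×4180×(16.4 − 12.7)
34496 m = 11321  ⇒  m ≈ 0.3282 kg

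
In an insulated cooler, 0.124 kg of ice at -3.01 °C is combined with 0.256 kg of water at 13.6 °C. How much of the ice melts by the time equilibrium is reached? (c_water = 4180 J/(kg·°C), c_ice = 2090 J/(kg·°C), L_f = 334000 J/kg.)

m_melted ≈ 0.0412 kg

Cooling the water to 0 °C releases 0.256×4180×13.6 = 14553 J.
Of that, 0.124×2090×3.01 = 780.07 J goes to bring the ice to 0 °C, leaving 13773 J.
Melting all 0.124 kg of ice would need 0.124×334000 = 41416 J.
Since 13773 < 41416 J, not all the ice melts; equilibrium is at 0 °C.
m_melt = 13773 / L_f = 0.04124 kg.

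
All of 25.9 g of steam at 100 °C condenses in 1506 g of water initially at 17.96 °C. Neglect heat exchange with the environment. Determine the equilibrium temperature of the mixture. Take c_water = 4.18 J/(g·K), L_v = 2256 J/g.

Energy conservation, ΣQ = 0:
condense steam: −25.9×2256 = −58430
  condensed water 100 °C→T: 108.26(T − 100)
  original water: 6295.1(T − 17.96)
6403.3 T = 58430 + 10826 + 113060 = 182316
T ≈ 28.47 °C, under the boiling point, so the assumption holds.

T_f ≈ 28.5 °C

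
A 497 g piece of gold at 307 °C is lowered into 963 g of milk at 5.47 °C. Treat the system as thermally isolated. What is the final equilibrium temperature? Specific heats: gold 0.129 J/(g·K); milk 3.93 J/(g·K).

Conservation of energy gives ΣQ = 0:
497*0.129*(T − 307) + 963*3.93*(T − 5.47) = 0
64.11(T − 307) + 3784.6(T − 5.47) = 0
3848.7 T = 40384
T = 40384/3848.7 ≈ 10.49 °C

T_f ≈ 10.5 °C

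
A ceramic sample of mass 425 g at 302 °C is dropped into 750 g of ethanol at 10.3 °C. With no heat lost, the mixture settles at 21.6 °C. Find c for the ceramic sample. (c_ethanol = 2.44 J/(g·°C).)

Heat gained plus heat lost sum to zero:
425×c×(21.6 − 302) + 750×2.44×(21.6 − 10.3) = 0
-119170 c = -20679
c = -20679/-119170 ≈ 0.1735 J/(g·°C)

c ≈ 0.174 J/(g·°C)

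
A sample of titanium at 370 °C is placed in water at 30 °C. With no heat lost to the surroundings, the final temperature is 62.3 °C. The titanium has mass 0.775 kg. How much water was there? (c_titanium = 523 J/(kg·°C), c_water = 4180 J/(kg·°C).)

|Q_titanium| = |Q_water|:
0.775×523×(370 − 62.3) = m×4180×(62.3 − 30)
135014 m = 124719  ⇒  m ≈ 0.9237 kg

m ≈ 0.924 kg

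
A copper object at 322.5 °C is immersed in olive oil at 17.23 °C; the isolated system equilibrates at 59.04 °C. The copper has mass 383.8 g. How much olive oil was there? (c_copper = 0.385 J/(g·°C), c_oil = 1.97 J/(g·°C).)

Let T be the final temperature. ΣQ_i = 0:
383.8·0.385·(59.04 − 322.5) + m·1.97·(59.04 − 17.23) = 0
82.37 m = 38930
m = 38930/82.37 ≈ 472.6 g

m ≈ 473 g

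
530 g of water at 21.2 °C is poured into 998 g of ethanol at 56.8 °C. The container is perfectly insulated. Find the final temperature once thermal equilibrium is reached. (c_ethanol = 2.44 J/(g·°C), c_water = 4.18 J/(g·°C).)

T_f ≈ 39.8 °C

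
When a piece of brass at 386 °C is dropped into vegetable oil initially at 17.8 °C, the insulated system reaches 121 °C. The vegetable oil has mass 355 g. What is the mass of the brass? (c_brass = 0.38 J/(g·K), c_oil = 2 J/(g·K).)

m ≈ 728 g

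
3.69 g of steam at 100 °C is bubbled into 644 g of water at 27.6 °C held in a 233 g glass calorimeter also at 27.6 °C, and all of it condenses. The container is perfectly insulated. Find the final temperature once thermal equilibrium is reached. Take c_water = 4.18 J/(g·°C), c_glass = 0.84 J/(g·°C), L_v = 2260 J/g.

T_f ≈ 30.9 °C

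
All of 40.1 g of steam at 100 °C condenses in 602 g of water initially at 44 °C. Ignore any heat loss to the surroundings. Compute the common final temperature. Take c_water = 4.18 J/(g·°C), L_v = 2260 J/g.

T_f ≈ 81.3 °C

Heat gained plus heat lost sum to zero:
steam→water at 100 °C releases m L_v = 40.1·2260 = 90626
  condensed water 100 °C→T: 167.62(T − 100)
  original water: 2516.4(T − 44)
2684 T = 90626 + 16762 + 110720 = 218108
T ≈ 81.26 °C — below 100 °C, confirming all the steam condensed.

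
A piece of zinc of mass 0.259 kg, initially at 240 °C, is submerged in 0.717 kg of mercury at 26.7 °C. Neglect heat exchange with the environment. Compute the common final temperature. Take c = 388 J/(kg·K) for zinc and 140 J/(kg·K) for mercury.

With ΣQ=0 the equilibrium temperature is the m·c-weighted mean:
T_f = (100.49·240 + 100.38·26.7) / (100.49 + 100.38)
    = 26798 / 200.87 ≈ 133.41 °C

T_f ≈ 133.4 °C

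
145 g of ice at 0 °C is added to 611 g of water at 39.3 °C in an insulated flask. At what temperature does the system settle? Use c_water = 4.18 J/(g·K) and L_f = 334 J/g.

Energy balance with sensible and latent terms:
latent heat to melt: 145·334 = 48430
  meltwater 0→T: 145·4.18·T = 606.1 T
  water cools: 611·4.18·(T − 39.3) = 2554(T − 39.3)
3160.1 T = 100371 − 48430 = 51941
T ≈ 16.44 °C — above 0 °C, consistent with complete melting.

T_f ≈ 16.4 °C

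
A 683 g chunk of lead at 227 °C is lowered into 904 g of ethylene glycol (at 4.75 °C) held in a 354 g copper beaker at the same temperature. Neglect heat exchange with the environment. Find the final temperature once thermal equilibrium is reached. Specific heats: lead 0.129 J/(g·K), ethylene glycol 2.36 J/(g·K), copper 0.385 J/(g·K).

T_f ≈ 13.1 °C

Taking heat into each body as positive, Σ m c ΔT = 0:
683*0.129*(T − 227) + 904*2.36*(T − 4.75) + 354*0.385*(T − 4.75) = 0
88.11(T − 227) + 2133.4(T − 4.75) + 136.29(T − 4.75) = 0
(88.11 + 2133.4 + 136.29) T = 88.11*227 + 2133.4*4.75 + 136.29*4.75
T = 30782 / 2357.8 = 13.1 °C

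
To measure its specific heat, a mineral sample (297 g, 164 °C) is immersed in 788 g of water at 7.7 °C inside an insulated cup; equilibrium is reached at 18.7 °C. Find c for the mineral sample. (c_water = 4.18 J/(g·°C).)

c ≈ 0.84 J/(g·°C)

Heat gained plus heat lost sum to zero:
297×c×(18.7 − 164) + 788×4.18×(18.7 − 7.7) = 0
-43154 c = -36232
c = -36232/-43154 ≈ 0.8396 J/(g·°C)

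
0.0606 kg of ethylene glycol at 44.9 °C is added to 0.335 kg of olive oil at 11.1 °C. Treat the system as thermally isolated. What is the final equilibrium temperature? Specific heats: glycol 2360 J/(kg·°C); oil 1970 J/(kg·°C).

T_f ≈ 17.1 °C

Energy conservation, ΣQ = 0:
0.0606×2360×(T − 44.9) + 0.335×1970×(T − 11.1) = 0
802.97 T = 13747
T = 13747/802.97 ≈ 17.12 °C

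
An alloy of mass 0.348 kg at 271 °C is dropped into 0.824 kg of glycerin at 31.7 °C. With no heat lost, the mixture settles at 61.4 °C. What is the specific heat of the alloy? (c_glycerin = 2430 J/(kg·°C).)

m_s c (T_s − T_f) = m_glycerin c_glycerin (T_f − T_0):
0.348·c·(271 − 61.4) = 0.824·2430·(61.4 − 31.7)
72.94 c = 59469  ⇒  c ≈ 815.3 J/(kg·°C)

c ≈ 815 J/(kg·°C)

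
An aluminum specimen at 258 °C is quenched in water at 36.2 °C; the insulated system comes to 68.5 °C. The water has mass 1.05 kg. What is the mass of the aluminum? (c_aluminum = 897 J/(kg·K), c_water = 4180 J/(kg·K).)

Taking heat into each body as positive, Σ m c ΔT = 0:
m·897·(68.5 − 258) + 1.05·4180·(68.5 − 36.2) = 0
-169982 m = -141765
m = -141765/-169982 ≈ 0.834 kg

m ≈ 0.834 kg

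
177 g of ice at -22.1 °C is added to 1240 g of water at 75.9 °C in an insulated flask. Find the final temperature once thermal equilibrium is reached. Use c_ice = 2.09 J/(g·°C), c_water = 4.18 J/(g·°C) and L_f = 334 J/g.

T_f ≈ 55.1 °C

Taking heat into each body as positive, Σ m c ΔT = 0:
warm ice to 0 °C: 177×2.09×(0 − (-22.1)) = 8175.5; fusion: m_ice L_f = 177×334 = 59118; warm the meltwater: 739.86 T; water cools: 1240×4.18×(T − 75.9) = 5183.2(T − 75.9)
5923.1 T = 393405 − 67293 = 326111
T ≈ 55.06 °C — above 0 °C, consistent with complete melting.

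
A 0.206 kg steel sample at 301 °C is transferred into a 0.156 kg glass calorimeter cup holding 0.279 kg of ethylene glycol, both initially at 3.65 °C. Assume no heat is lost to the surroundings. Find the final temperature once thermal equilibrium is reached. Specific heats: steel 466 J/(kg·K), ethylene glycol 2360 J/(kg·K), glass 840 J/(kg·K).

T_f ≈ 35.9 °C

Setting the total heat transfer to zero:
0.206·466·(T − 301) + 0.279·2360·(T − 3.65) + 0.156·840·(T − 3.65) = 0
(96 + 658.44 + 131.04) T = 96·301 + 658.44·3.65 + 131.04·3.65
T = 31776 / 885.48 = 35.9 °C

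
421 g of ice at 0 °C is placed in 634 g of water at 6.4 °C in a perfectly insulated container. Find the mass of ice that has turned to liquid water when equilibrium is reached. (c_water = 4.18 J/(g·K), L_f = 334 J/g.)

m_melted ≈ 50.8 g

Cooling the water to 0 °C releases 634×4.18×6.4 = 16961 J.
Melting all 421 g of ice would need 421×334 = 140614 J.
Since 16961 < 140614 J, not all the ice melts; equilibrium is at 0 °C.
m_melted×334 = 16961  ⇒  m_melted ≈ 50.78 g.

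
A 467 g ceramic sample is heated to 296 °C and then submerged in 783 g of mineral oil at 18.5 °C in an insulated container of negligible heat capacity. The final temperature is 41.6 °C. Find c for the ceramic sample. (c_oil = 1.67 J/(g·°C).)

c ≈ 0.254 J/(g·°C)

m_s c (T_s − T_f) = m_oil c_oil (T_f − T_0):
467·c·(296 − 41.6) = 783·1.67·(41.6 − 18.5)
118805 c = 30206  ⇒  c ≈ 0.2542 J/(g·°C)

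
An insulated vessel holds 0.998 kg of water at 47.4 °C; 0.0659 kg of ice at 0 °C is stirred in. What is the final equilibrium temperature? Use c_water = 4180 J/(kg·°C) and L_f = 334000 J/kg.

Energy conservation, ΣQ = 0:
fusion: m_ice L_f = 0.0659·334000 = 22011
  meltwater 0→T: 0.0659·4180·T = 275.46 T
  water cools: 0.998·4180·(T − 47.4) = 4171.6(T − 47.4)
4447.1 T = 197736 − 22011 = 175725
T ≈ 39.51 °C. Since T > 0 °C, the all-ice-melts assumption holds.

T_f ≈ 39.5 °C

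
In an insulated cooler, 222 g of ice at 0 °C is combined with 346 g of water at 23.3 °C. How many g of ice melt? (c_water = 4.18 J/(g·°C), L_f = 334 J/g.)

Cooling the water to 0 °C releases 346·4.18·23.3 = 33698 J.
To melt every bit of ice: 222·334 = 74148 J.
Since 33698 < 74148 J, not all the ice melts; equilibrium is at 0 °C.
m_melted·334 = 33698  ⇒  m_melted ≈ 100.9 g.

m_melted ≈ 101 g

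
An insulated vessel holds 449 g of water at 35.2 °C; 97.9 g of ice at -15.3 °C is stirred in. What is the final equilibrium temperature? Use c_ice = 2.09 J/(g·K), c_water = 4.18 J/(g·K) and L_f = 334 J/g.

Net heat exchanged in the isolated system is zero:
warm ice to 0 °C: 97.9×2.09×(0 − (-15.3)) = 3130.5
  latent heat to melt: 97.9×334 = 32699
  warm the meltwater: 409.22 T
  water: 1876.8(T − 35.2)
2286 T = 66064 − 35829 = 30235
T ≈ 13.23 °C (positive, so assuming full melt was valid).

T_f ≈ 13.2 °C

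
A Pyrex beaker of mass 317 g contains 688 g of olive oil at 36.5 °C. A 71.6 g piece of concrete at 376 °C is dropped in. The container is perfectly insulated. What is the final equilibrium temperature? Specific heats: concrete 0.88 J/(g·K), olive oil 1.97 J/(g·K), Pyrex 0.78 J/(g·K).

T_f ≈ 49.3 °C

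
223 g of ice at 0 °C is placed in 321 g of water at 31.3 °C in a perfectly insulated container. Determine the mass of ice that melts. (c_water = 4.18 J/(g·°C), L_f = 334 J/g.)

m_melted ≈ 126 g

Cooling the water to 0 °C releases 321·4.18·31.3 = 41998 J.
Fully melting the ice requires m_ice L_f = 223·334 = 74482 J.
41998 J < 74482 J, so only part of the ice melts and the system sits at 0 °C.
m_melt = 41998 / L_f = 125.7 g.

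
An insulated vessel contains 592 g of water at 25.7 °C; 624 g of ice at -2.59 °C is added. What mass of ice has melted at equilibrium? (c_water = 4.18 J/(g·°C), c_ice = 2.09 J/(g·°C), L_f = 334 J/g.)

Water can give up m c ΔT = 592·4.18·25.7 = 63596 J before reaching 0 °C.
Warming the ice to 0 °C takes 624·2.09·2.59 = 3377.8 J, leaving 60218 J for melting.
Fully melting the ice requires m_ice L_f = 624·334 = 208416 J.
60218 J < 208416 J, so only part of the ice melts and the system sits at 0 °C.
m_melted·334 = 60218  ⇒  m_melted ≈ 180.3 g.

m_melted ≈ 180 g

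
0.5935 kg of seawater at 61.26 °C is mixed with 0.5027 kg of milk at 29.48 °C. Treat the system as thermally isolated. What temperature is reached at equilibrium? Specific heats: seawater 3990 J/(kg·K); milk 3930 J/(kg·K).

|Q_seawater| = |Q_milk|:
0.5935·3990·(61.26 − T) = 0.5027·3930·(T − 29.48)
2368.1(61.26 − T) = 1975.6(T − 29.48)
4343.7 T = 203309  ⇒  T ≈ 46.81 °C

T_f ≈ 46.8 °C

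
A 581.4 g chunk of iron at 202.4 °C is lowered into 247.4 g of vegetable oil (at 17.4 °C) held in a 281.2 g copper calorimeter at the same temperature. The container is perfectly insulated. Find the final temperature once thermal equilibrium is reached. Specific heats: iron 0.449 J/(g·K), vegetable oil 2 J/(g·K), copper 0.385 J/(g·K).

Conservation of energy gives ΣQ = 0:
581.4·0.449·(T − 202.4) + 247.4·2·(T − 17.4) + 281.2·0.385·(T − 17.4) = 0
864.11 T = 63330
T ≈ 73.29 °C

T_f ≈ 73.3 °C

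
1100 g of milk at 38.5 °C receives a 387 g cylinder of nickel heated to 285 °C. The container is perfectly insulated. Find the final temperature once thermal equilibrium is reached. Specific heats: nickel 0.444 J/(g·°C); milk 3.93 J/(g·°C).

T_f ≈ 47.9 °C

Heat lost by the nickel equals heat gained by the milk:
387*0.444*(285 − T) = 1100*3.93*(T − 38.5)
171.83(285 − T) = 4323(T − 38.5)
4494.8 T = 215406  ⇒  T ≈ 47.92 °C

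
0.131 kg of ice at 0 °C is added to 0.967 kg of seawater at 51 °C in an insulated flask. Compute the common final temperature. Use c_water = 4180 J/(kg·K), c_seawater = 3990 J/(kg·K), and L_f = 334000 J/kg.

T_f ≈ 34.7 °C

Energy conservation, ΣQ = 0:
melt ice: 0.131·334000 = 43754; warm the meltwater: 547.58 T; seawater cools: 0.967·3990·(T − 51) = 3858.3(T − 51)
4405.9 T = 196775 − 43754 = 153021
T ≈ 34.73 °C — above 0 °C, consistent with complete melting.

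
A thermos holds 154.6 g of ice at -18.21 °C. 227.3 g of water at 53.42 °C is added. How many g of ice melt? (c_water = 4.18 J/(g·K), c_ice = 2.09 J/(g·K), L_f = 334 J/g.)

Cooling the water to 0 °C releases 227.3×4.18×53.42 = 50755 J.
Of that, 154.6×2.09×18.21 = 5883.9 J goes to bring the ice to 0 °C, leaving 44871 J.
To melt every bit of ice: 154.6×334 = 51636 J.
That's not enough to melt it all — equilibrium is at 0 °C with ice remaining.
m_melted×334 = 44871  ⇒  m_melted ≈ 134.3 g.

m_melted ≈ 134 g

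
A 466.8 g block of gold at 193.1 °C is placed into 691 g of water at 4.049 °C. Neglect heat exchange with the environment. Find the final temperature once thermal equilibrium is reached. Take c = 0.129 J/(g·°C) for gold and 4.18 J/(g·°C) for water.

Set heat shed by the hot body equal to heat absorbed by the cold body:
466.8×0.129×(193.1 − T) = 691×4.18×(T − 4.049)
60.22(193.1 − T) = 2888.4(T − 4.049)
2948.6 T = 23323  ⇒  T ≈ 7.91 °C

T_f ≈ 7.9 °C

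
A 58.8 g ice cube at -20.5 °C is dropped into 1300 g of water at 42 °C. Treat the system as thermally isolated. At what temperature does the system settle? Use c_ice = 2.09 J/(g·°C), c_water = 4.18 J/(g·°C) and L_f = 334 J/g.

Energy conservation, ΣQ = 0:
warm ice to 0 °C: 58.8·2.09·(0 − (-20.5)) = 2519.3
  melt ice: 58.8·334 = 19639
  meltwater 0→T: 58.8·4.18·T = 245.78 T
  water: 5434(T − 42)
5679.8 T = 228228 − 22158 = 206070
T ≈ 36.28 °C — above 0 °C, consistent with complete melting.

T_f ≈ 36.3 °C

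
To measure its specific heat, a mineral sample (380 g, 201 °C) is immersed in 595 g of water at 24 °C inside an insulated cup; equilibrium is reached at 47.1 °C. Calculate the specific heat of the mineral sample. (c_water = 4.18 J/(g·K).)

Conservation of energy gives ΣQ = 0:
380×c×(47.1 − 201) + 595×4.18×(47.1 − 24) = 0
-58482 c = -57452
c = -57452/-58482 ≈ 0.9824 J/(g·K)

c ≈ 0.982 J/(g·K)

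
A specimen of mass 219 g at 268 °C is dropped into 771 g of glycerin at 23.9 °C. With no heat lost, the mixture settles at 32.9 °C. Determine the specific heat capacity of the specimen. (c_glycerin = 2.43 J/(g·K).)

c ≈ 0.327 J/(g·K)

Setting the total heat transfer to zero:
219×c×(32.9 − 268) + 771×2.43×(32.9 − 23.9) = 0
-51487 c = -16862
c = -16862/-51487 ≈ 0.3275 J/(g·K)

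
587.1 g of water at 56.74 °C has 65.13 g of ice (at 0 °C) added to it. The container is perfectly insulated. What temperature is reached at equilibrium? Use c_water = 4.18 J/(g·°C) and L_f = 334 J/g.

T_f ≈ 43.1 °C

Net heat exchanged in the isolated system is zero:
latent heat to melt: 65.13·334 = 21753
  meltwater 0→T: 65.13·4.18·T = 272.24 T
  water: 2454.1(T − 56.74)
2726.3 T = 139244 − 21753 = 117491
T ≈ 43.10 °C — above 0 °C, consistent with complete melting.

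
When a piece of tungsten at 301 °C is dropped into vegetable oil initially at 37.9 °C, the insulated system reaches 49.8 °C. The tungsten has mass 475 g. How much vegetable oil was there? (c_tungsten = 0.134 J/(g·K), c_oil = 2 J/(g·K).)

Heat lost by the tungsten = heat gained by the oil:
475×0.134×(301 − 49.8) = m×2×(49.8 − 37.9)
23.8 m = 15989  ⇒  m ≈ 671.8 g

m ≈ 672 g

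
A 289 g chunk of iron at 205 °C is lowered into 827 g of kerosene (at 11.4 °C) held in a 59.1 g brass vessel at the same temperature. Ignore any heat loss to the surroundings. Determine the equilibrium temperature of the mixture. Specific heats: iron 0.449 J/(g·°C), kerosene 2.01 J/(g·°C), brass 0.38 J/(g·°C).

T_f = Σ m_i c_i T_i / Σ m_i c_i:
T_f = (129.76*205 + 1662.3*11.4 + 22.46*11.4) / (129.76 + 1662.3 + 22.46)
    = 45807 / 1814.5 ≈ 25.25 °C

T_f ≈ 25.2 °C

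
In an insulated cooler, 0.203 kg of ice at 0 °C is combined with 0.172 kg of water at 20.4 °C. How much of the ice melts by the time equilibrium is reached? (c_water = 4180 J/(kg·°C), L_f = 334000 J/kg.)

m_melted ≈ 0.0439 kg

Cooling the water to 0 °C releases 0.172·4180·20.4 = 14667 J.
To melt every bit of ice: 0.203·334000 = 67802 J.
Since 14667 < 67802 J, not all the ice melts; equilibrium is at 0 °C.
m_melt = 14667 / L_f = 0.04391 kg.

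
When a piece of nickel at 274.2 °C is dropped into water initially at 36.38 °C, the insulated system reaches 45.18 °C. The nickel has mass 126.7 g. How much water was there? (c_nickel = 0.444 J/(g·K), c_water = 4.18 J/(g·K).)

|Q_nickel| = |Q_water|:
126.7×0.444×(274.2 − 45.18) = m×4.18×(45.18 − 36.38)
36.78 m = 12883  ⇒  m ≈ 350.2 g

m ≈ 350 g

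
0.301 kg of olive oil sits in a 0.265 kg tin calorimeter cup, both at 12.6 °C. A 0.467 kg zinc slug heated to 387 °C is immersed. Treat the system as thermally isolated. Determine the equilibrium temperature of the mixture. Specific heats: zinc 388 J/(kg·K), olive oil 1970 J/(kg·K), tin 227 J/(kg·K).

T_f ≈ 93.9 °C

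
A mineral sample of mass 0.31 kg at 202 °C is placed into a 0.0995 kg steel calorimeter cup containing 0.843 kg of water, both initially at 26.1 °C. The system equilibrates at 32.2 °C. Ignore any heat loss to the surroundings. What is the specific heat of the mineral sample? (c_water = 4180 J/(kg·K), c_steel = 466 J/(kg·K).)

Net heat exchanged in the isolated system is zero:
0.31×c×(32.2 − 202) + 0.843×4180×(32.2 − 26.1) + 0.0995×466×(32.2 − 26.1) = 0
-52.64 c = -21778
c = -21778/-52.64 ≈ 413.7 J/(kg·K)

c ≈ 414 J/(kg·K)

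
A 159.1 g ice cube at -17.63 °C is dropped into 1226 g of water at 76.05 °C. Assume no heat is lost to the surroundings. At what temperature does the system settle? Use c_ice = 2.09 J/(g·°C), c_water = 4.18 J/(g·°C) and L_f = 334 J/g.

T_f ≈ 57.1 °C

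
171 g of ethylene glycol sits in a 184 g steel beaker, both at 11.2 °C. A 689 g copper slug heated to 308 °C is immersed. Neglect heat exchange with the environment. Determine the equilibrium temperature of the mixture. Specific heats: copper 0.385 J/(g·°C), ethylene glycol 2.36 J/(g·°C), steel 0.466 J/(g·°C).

T_f ≈ 115.5 °C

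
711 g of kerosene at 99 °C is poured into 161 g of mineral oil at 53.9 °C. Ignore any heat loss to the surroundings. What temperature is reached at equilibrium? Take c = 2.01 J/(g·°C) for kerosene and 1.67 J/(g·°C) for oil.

Taking heat into each body as positive, Σ m c ΔT = 0:
711×2.01×(T − 99) + 161×1.67×(T − 53.9) = 0
1429.1(T − 99) + 268.87(T − 53.9) = 0
1698 T = 155974
T = 155974/1698 ≈ 91.86 °C

T_f ≈ 91.9 °C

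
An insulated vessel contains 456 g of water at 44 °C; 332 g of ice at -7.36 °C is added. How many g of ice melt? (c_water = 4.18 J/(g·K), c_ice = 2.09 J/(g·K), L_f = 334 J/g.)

m_melted ≈ 236 g

Cooling the water to 0 °C releases 456·4.18·44 = 83868 J.
Of that, 332·2.09·7.36 = 5107 J goes to bring the ice to 0 °C, leaving 78761 J.
Fully melting the ice requires m_ice L_f = 332·334 = 110888 J.
That's not enough to melt it all — equilibrium is at 0 °C with ice remaining.
m_melted·334 = 78761  ⇒  m_melted ≈ 235.8 g.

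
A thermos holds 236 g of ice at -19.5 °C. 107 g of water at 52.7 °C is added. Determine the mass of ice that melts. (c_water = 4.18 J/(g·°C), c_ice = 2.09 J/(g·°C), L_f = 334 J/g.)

Cooling the water to 0 °C releases 107·4.18·52.7 = 23571 J.
Of that, 236·2.09·19.5 = 9618.2 J goes to bring the ice to 0 °C, leaving 13952 J.
To melt every bit of ice: 236·334 = 78824 J.
13952 J < 78824 J, so only part of the ice melts and the system sits at 0 °C.
m_melted·334 = 13952  ⇒  m_melted ≈ 41.77 g.

m_melted ≈ 41.8 g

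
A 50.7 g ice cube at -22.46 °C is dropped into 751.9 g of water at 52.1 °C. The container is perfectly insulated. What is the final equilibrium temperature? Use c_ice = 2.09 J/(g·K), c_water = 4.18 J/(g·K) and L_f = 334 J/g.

T_f ≈ 43.1 °C

Sum of m c ΔT and latent-heat terms is zero:
warm ice to 0 °C: 50.7·2.09·(0 − (-22.46)) = 2379.9; fusion: m_ice L_f = 50.7·334 = 16934; warm the meltwater: 211.93 T; water: 3142.9(T − 52.1)
3354.9 T = 163747 − 19314 = 144434
T ≈ 43.05 °C — above 0 °C, consistent with complete melting.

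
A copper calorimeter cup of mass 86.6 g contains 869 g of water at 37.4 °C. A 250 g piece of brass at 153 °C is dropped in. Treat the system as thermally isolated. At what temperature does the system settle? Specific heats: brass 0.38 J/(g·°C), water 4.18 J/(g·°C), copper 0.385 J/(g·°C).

T_f ≈ 40.3 °C

Conservation of energy gives ΣQ = 0:
250·0.38·(T − 153) + 869·4.18·(T − 37.4) + 86.6·0.385·(T − 37.4) = 0
95(T − 153) + 3632.4(T − 37.4) + 33.34(T − 37.4) = 0
(95 + 3632.4 + 33.34) T = 95·153 + 3632.4·37.4 + 33.34·37.4
T = 151634/3760.8 ≈ 40.32 °C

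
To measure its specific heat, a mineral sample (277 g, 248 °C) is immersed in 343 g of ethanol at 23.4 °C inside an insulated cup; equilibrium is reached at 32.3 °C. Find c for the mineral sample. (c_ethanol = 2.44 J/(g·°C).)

c ≈ 0.125 J/(g·°C)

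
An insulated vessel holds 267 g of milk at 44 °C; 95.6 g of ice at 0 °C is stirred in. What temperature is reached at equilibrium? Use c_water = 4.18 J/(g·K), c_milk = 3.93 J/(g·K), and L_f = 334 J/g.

T_f ≈ 9.8 °C

Heat gained plus heat lost sum to zero:
latent heat to melt: 95.6×334 = 31930; meltwater 0→T: 95.6×4.18×T = 399.61 T; milk cools: 267×3.93×(T − 44) = 1049.3(T − 44)
1448.9 T = 46170 − 31930 = 14239
T ≈ 9.83 °C (positive, so assuming full melt was valid).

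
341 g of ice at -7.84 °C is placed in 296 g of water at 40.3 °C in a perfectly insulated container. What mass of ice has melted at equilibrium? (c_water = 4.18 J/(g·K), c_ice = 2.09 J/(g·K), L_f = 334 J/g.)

m_melted ≈ 133 g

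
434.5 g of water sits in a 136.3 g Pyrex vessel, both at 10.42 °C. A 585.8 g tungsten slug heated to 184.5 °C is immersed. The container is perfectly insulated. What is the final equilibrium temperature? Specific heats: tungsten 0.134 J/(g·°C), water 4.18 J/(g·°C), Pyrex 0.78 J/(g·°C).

T_f ≈ 17.2 °C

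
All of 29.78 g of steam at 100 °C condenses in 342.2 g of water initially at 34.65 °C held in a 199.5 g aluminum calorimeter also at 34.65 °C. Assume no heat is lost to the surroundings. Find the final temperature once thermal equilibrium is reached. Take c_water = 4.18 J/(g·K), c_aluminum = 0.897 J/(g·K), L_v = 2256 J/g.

T_f ≈ 78.1 °C

Energy balance with sensible and latent terms:
condense steam: −29.78×2256 = −67184; condensed water 100 °C→T: 124.48(T − 100); original water: 1430.4(T − 34.65); cup: 178.95(T − 34.65)
1733.8 T = 67184 + 12448 + 55764 = 135396
T ≈ 78.09 °C — below 100 °C, confirming all the steam condensed.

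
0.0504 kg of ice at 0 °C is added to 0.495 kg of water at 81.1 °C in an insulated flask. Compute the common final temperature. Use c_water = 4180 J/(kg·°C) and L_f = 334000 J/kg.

Conservation of energy gives ΣQ = 0:
latent heat to melt: 0.0504×334000 = 16834
  meltwater 0→T: 0.0504×4180×T = 210.67 T
  water: 2069.1(T − 81.1)
2279.8 T = 167804 − 16834 = 150970
T ≈ 66.22 °C — above 0 °C, consistent with complete melting.

T_f ≈ 66.2 °C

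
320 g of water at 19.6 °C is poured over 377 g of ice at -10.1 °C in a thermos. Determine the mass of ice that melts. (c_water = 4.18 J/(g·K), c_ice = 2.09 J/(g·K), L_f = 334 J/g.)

m_melted ≈ 54.7 g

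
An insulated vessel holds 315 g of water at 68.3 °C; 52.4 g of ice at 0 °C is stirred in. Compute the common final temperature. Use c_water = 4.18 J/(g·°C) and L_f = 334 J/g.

T_f ≈ 47.2 °C

Net heat exchanged in the isolated system is zero:
fusion: m_ice L_f = 52.4·334 = 17502
  warm the meltwater: 219.03 T
  water: 1316.7(T − 68.3)
1535.7 T = 89931 − 17502 = 72429
T ≈ 47.16 °C. Since T > 0 °C, the all-ice-melts assumption holds.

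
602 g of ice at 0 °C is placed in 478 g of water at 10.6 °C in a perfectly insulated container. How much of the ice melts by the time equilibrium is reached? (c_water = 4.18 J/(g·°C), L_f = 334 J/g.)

Heat available from the water dropping to 0 °C: 478·4.18·10.6 = 21179 J.
Fully melting the ice requires m_ice L_f = 602·334 = 201068 J.
21179 J < 201068 J, so only part of the ice melts and the system sits at 0 °C.
m_melted·334 = 21179  ⇒  m_melted ≈ 63.41 g.

m_melted ≈ 63.4 g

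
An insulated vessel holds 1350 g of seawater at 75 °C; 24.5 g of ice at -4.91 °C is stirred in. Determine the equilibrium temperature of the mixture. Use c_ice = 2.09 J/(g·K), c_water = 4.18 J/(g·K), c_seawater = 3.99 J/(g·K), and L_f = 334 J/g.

T_f ≈ 72.1 °C

Sum of m c ΔT and latent-heat terms is zero:
warm ice to 0 °C: 24.5·2.09·(0 − (-4.91)) = 251.42; melt ice: 24.5·334 = 8183; meltwater 0→T: 24.5·4.18·T = 102.41 T; seawater: 5386.5(T − 75)
5488.9 T = 403988 − 8434.4 = 395553
T ≈ 72.06 °C (positive, so assuming full melt was valid).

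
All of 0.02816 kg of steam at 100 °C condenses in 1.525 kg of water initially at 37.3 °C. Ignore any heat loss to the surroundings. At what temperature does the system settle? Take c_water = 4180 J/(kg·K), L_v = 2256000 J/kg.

Setting the total heat transfer to zero:
latent heat released on condensation: 0.02816×2256000 = 63529
  condensate cools 100→T: 0.02816×4180×(T − 100) = 117.71(T − 100)
  water warms: 1.525×4180×(T − 37.3) = 6374.5(T − 37.3)
6492.2 T = 63529 + 11771 + 237769 = 313069
T ≈ 48.22 °C, under the boiling point, so the assumption holds.

T_f ≈ 48.2 °C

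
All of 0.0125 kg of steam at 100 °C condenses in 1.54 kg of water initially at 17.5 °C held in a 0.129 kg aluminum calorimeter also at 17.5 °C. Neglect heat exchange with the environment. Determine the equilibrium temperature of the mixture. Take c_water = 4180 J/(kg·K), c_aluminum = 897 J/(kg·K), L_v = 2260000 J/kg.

Setting the total heat transfer to zero:
condense steam: −0.0125·2260000 = −28250
  condensed water 100 °C→T: 52.25(T − 100)
  original water: 6437.2(T − 17.5)
  aluminum cup: 0.129·897·(T − 17.5) = 115.71(T − 17.5)
6605.2 T = 28250 + 5225 + 114676 = 148151
T ≈ 22.43 °C, under the boiling point, so the assumption holds.

T_f ≈ 22.4 °C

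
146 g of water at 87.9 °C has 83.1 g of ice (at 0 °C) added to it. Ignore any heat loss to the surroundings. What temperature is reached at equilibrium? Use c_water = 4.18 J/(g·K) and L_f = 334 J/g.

T_f ≈ 27.0 °C

Taking heat into each body as positive, Σ m c ΔT = 0:
fusion: m_ice L_f = 83.1×334 = 27755
  meltwater 0→T: 83.1×4.18×T = 347.36 T
  water cools: 146×4.18×(T − 87.9) = 610.28(T − 87.9)
957.64 T = 53644 − 27755 = 25888
T ≈ 27.03 °C — above 0 °C, consistent with complete melting.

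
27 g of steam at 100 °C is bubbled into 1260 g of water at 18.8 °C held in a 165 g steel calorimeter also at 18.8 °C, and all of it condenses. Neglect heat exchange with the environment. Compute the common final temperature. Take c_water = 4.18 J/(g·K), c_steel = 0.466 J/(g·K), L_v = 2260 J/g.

T_f ≈ 31.7 °C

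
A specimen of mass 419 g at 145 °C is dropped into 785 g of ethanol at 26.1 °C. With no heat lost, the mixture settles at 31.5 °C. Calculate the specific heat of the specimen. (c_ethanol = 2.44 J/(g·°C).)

m_s c (T_s − T_f) = m_ethanol c_ethanol (T_f − T_0):
419×c×(145 − 31.5) = 785×2.44×(31.5 − 26.1)
47556 c = 10343  ⇒  c ≈ 0.2175 J/(g·°C)

c ≈ 0.217 J/(g·°C)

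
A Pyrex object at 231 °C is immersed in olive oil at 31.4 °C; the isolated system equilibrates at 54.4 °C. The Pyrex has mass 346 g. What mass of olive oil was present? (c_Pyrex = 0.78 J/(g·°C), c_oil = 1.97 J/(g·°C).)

m ≈ 1050 g

Energy conservation, ΣQ = 0:
346·0.78·(54.4 − 231) + m·1.97·(54.4 − 31.4) = 0
45.31 m = 47661
m = 47661/45.31 ≈ 1052 g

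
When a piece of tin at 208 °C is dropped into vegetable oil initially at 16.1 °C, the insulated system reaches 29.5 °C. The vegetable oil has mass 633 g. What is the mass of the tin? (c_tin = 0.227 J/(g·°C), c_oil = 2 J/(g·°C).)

|Q_tin| = |Q_oil|:
m×0.227×(208 − 29.5) = 633×2×(29.5 − 16.1)
40.52 m = 16964  ⇒  m ≈ 418.7 g

m ≈ 419 g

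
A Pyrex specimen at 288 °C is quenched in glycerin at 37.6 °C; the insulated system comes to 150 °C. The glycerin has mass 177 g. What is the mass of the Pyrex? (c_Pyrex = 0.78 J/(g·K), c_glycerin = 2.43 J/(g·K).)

m ≈ 449 g

Heat lost by the Pyrex = heat gained by the glycerin:
m×0.78×(288 − 150) = 177×2.43×(150 − 37.6)
107.64 m = 48344  ⇒  m ≈ 449.1 g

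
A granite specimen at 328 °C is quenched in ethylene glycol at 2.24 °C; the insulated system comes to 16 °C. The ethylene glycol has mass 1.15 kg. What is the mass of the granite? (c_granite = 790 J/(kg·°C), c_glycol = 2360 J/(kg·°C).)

m ≈ 0.152 kg

Heat lost by the granite = heat gained by the glycol:
m·790·(328 − 16) = 1.15·2360·(16 − 2.24)
246480 m = 37345  ⇒  m ≈ 0.1515 kg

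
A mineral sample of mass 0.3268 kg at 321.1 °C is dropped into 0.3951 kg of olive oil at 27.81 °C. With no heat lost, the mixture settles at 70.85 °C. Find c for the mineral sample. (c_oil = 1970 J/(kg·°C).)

Let T be the final temperature. ΣQ_i = 0:
0.3268·c·(70.85 − 321.1) + 0.3951·1970·(70.85 − 27.81) = 0
-81.78 c = -33500
c = -33500/-81.78 ≈ 409.6 J/(kg·°C)

c ≈ 410 J/(kg·°C)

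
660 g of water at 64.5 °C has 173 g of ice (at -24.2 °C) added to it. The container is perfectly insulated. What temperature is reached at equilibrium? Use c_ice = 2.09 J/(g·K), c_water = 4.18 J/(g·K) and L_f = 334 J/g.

T_f ≈ 32.0 °C

Net heat exchanged in the isolated system is zero:
ice -24.2→0 °C: 173×2.09×24.2 = 8750
  fusion: m_ice L_f = 173×334 = 57782
  warm the meltwater: 723.14 T
  water: 2758.8(T − 64.5)
3481.9 T = 177943 − 66532 = 111411
T ≈ 32.00 °C — above 0 °C, consistent with complete melting.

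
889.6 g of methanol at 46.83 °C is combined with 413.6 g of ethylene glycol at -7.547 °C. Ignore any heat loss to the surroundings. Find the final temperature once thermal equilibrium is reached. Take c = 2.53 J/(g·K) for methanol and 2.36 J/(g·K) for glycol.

Heat gained plus heat lost sum to zero:
889.6×2.53×(T − 46.83) + 413.6×2.36×(T − (-7.547)) = 0
2250.7(T − 46.83) + 976.1(T − (-7.547)) = 0
3226.8 T = 98033
T = 98033 / 3226.8 = 30.4 °C

T_f ≈ 30.4 °C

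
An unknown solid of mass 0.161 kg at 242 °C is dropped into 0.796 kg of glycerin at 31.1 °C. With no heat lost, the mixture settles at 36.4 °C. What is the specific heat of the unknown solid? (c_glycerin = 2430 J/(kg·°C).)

c ≈ 310 J/(kg·°C)

Heat lost by the unknown solid = heat gained by the glycerin:
0.161·c·(242 − 36.4) = 0.796·2430·(36.4 − 31.1)
33.1 c = 10252  ⇒  c ≈ 309.7 J/(kg·°C)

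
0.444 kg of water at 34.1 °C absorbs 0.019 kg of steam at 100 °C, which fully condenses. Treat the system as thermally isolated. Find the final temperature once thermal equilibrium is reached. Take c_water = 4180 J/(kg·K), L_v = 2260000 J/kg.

T_f ≈ 59.0 °C

Energy conservation, ΣQ = 0:
condense steam: −0.019×2260000 = −42940
  condensed water 100 °C→T: 79.42(T − 100)
  original water: 1855.9(T − 34.1)
1935.3 T = 42940 + 7942 + 63287 = 114169
T ≈ 58.99 °C — below 100 °C, confirming all the steam condensed.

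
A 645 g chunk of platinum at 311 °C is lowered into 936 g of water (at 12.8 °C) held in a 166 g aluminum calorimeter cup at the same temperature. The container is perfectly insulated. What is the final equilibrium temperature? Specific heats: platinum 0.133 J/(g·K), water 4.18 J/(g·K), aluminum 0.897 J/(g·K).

T_f ≈ 19.0 °C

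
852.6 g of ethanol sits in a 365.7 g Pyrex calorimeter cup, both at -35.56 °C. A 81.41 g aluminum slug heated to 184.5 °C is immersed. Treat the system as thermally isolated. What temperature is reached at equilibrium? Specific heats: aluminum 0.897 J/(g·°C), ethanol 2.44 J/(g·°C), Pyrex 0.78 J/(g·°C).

T_f ≈ -29.0 °C

Net heat exchanged in the isolated system is zero:
81.41*0.897*(T − 184.5) + 852.6*2.44*(T − (-35.56)) + 365.7*0.78*(T − (-35.56)) = 0
2438.6 T = -70647
T = -70647 / 2438.6 = -29 °C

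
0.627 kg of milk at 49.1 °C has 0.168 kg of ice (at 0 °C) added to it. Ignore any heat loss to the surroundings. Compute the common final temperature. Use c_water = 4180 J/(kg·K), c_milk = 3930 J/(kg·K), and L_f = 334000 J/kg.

Let T be the final temperature. ΣQ_i = 0:
melt ice: 0.168×334000 = 56112
  meltwater 0→T: 0.168×4180×T = 702.24 T
  milk: 2464.1(T − 49.1)
3166.4 T = 120988 − 56112 = 64876
T ≈ 20.49 °C — above 0 °C, consistent with complete melting.

T_f ≈ 20.5 °C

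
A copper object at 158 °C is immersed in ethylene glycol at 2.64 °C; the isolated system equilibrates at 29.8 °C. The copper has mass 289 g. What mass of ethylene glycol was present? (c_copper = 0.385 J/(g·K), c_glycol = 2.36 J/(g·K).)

m ≈ 223 g

|Q_copper| = |Q_glycol|:
289·0.385·(158 − 29.8) = m·2.36·(29.8 − 2.64)
64.1 m = 14264  ⇒  m ≈ 222.5 g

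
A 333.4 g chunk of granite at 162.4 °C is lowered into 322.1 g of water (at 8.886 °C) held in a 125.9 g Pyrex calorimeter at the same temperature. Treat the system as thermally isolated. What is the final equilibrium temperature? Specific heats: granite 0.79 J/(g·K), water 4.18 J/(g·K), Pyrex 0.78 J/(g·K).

Energy conservation, ΣQ = 0:
333.4×0.79×(T − 162.4) + 322.1×4.18×(T − 8.886) + 125.9×0.78×(T − 8.886) = 0
263.39(T − 162.4) + 1346.4(T − 8.886) + 98.2(T − 8.886) = 0
1708 T = 55610
T ≈ 32.56 °C

T_f ≈ 32.6 °C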